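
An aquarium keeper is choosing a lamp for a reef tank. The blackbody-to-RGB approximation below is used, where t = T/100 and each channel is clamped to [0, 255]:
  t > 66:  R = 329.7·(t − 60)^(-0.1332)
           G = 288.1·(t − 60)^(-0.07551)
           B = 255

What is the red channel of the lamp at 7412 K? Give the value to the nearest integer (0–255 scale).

t = 7412/100 = 74.12; the t > 66 branch applies.
R = 329.7·(74.12 − 60)^(-0.1332) = 329.7·14.12^(-0.1332) = 329.7·0.70282 = 231.719.
Rounded: 232.

232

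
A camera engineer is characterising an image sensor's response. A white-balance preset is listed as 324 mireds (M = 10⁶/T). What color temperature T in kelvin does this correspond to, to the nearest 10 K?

3090 K

T = 10⁶ / 324 = 3086.42 K → 3090 K.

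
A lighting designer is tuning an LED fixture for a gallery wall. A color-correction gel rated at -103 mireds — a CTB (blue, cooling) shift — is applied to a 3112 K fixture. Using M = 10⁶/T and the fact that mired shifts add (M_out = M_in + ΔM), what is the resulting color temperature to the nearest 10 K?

4580 K

M_in = 10⁶/3112 = 321.34 mireds.
M_out = 321.34 + (-103) = 218.34 mireds.
T_out = 10⁶/218.34 = 4580.1 K → 4580 K.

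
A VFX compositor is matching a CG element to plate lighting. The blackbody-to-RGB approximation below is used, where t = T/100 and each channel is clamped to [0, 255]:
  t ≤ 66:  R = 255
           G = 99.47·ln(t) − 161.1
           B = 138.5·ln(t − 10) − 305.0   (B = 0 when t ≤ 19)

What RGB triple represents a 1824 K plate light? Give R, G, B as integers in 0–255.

t = 1824/100 = 18.24; the t ≤ 66 branch applies.
R = 255 by definition for t ≤ 66.
G = 99.47·ln 18.24 − 161.1 = 99.47·2.9036 − 161.1 = 127.723.
t = 18.24 ≤ 19, so B = 0.
Rounded: (255, 128, 0).

R=255, G=128, B=0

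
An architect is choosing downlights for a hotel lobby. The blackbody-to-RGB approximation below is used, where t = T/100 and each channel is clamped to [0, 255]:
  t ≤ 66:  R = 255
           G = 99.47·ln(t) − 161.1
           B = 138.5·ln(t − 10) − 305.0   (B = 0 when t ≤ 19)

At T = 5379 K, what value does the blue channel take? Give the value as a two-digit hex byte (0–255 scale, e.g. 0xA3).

0xDA

t = 5379/100 = 53.79; the t ≤ 66 branch applies.
B = 138.5·ln(53.79 − 10) − 305.0 = 138.5·ln 43.79 − 305.0 = 138.5·3.7794 − 305.0 = 218.448.
Rounded: 218; in hex, 0xDA.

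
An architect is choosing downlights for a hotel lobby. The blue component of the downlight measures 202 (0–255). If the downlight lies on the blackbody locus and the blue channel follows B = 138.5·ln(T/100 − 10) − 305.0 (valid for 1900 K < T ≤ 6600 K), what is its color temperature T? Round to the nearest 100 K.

4900 K

ln(t − 10) = (202 + 305.0) / 138.5 = 3.6606.
t − 10 = e^3.6606 = 38.887, so t = 48.887.
T = 100·t = 4889 K → 4900 K to the nearest 100 K.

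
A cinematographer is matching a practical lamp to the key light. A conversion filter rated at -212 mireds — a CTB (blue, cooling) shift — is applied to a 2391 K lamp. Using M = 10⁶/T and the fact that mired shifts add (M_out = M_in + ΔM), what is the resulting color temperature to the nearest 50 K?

4850 K

M_in = 10⁶/2391 = 418.24 mireds.
M_out = 418.24 + (-212) = 206.24 mireds.
T_out = 10⁶/206.24 = 4848.8 K → 4850 K.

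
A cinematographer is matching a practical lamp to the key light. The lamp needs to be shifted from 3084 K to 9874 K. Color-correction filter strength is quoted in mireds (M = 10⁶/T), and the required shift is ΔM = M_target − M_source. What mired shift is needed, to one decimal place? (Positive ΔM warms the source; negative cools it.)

-223.0 mireds

M_source = 10⁶/3084 = 324.254; M_target = 10⁶/9874 = 101.276.
ΔM = 101.276 − 324.254 = -222.978 → -223.0 mireds, a cooling shift.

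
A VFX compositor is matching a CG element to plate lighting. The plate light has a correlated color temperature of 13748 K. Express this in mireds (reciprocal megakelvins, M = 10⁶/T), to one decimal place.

72.7 mireds

M = 10⁶ / 13748 = 72.738 → 72.7 mireds.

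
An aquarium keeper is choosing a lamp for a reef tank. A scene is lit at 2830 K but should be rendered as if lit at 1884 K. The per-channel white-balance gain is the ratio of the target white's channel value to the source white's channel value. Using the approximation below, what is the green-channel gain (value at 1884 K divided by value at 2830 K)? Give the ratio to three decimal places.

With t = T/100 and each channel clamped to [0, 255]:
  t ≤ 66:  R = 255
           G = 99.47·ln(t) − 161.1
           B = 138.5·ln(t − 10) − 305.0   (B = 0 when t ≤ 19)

0.764

At 2830 K (t = 28.3):
  G = 99.47·ln 28.3 − 161.1 = 99.47·3.3429 − 161.1 = 171.414.
At 1884 K (t = 18.84):
  G = 99.47·ln 18.84 − 161.1 = 99.47·2.9360 − 161.1 = 130.942.
Gain = 130.942 / 171.414 = 0.7639 → 0.764.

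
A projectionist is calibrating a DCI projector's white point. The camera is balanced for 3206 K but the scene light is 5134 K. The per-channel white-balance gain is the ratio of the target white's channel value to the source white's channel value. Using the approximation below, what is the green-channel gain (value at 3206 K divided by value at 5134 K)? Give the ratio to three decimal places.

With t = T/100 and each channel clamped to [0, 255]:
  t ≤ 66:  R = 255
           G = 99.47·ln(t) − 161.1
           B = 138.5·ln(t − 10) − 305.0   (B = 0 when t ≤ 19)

At 5134 K (t = 51.34):
  G = 99.47·ln 51.34 − 161.1 = 99.47·3.9385 − 161.1 = 230.660.
At 3206 K (t = 32.06):
  G = 99.47·ln 32.06 − 161.1 = 99.47·3.4676 − 161.1 = 183.823.
Gain = 183.823 / 230.660 = 0.7969 → 0.797.

0.797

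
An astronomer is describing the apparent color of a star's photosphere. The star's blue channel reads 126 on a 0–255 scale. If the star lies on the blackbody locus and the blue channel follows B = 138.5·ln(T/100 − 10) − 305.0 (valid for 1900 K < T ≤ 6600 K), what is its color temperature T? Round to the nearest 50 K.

ln(t − 10) = (126 + 305.0) / 138.5 = 3.1119.
t − 10 = e^3.1119 = 22.464, so t = 32.464.
T = 100·t = 3246 K → 3250 K to the nearest 50 K.

3250 K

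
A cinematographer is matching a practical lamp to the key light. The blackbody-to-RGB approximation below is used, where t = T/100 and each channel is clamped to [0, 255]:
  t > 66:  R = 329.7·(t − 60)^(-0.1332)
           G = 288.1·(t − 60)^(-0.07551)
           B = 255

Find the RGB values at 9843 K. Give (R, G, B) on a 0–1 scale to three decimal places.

(0.795, 0.858, 1.000)

t = 9843/100 = 98.43; the t > 66 branch applies.
R = 329.7·(98.43 − 60)^(-0.1332) = 329.7·38.43^(-0.1332) = 329.7·0.61507 = 202.787.
G = 288.1·(98.43 − 60)^(-0.07551) = 288.1·38.43^(-0.07551) = 288.1·0.75917 = 218.718.
B = 255 by definition for t > 66.
Dividing each by 255: (0.7952, 0.8577, 1.0000) → (0.795, 0.858, 1.000).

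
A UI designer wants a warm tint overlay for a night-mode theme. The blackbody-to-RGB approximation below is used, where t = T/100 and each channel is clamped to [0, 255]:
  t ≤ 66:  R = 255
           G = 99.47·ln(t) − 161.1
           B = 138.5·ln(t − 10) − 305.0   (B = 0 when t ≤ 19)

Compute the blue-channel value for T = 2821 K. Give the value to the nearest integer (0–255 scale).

97

t = 2821/100 = 28.21; the t ≤ 66 branch applies.
B = 138.5·ln(28.21 − 10) − 305.0 = 138.5·ln 18.21 − 305.0 = 138.5·2.9020 − 305.0 = 96.923.
Rounded: 97.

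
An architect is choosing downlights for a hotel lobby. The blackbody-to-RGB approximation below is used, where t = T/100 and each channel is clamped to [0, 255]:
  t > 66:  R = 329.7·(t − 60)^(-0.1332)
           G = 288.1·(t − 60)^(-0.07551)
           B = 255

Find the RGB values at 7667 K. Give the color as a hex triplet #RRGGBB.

#E3E9FF

t = 7667/100 = 76.67; the t > 66 branch applies.
R = 329.7·(76.67 − 60)^(-0.1332) = 329.7·16.67^(-0.1332) = 329.7·0.68745 = 226.651.
G = 288.1·(76.67 − 60)^(-0.07551) = 288.1·16.67^(-0.07551) = 288.1·0.80860 = 232.957.
B = 255 by definition for t > 66.
Rounded: (227, 233, 255).
In hex: #E3E9FF.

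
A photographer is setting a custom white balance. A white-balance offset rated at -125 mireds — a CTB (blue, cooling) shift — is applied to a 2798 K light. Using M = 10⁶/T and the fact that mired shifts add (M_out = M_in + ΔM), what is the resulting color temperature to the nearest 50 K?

4300 K

M_in = 10⁶/2798 = 357.40 mireds.
M_out = 357.40 + (-125) = 232.40 mireds.
T_out = 10⁶/232.40 = 4303.0 K → 4300 K.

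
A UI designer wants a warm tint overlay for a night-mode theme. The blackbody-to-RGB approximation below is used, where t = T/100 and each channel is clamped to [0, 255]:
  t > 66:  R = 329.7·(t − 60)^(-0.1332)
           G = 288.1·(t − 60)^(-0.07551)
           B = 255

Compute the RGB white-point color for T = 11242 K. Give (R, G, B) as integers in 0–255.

t = 11242/100 = 112.42; the t > 66 branch applies.
R = 329.7·(112.42 − 60)^(-0.1332) = 329.7·52.42^(-0.1332) = 329.7·0.59015 = 194.573.
G = 288.1·(112.42 − 60)^(-0.07551) = 288.1·52.42^(-0.07551) = 288.1·0.74158 = 213.651.
B = 255 by definition for t > 66.
Rounded: (195, 214, 255).

(195, 214, 255)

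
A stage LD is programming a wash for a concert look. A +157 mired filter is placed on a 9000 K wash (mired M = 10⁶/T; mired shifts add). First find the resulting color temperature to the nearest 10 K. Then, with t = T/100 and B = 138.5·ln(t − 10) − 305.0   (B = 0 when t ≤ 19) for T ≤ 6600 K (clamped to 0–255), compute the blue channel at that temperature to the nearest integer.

M_in = 10⁶/9000 = 111.11; M_out = 111.11 + (+157) = 268.11.
T_out = 10⁶/268.11 = 3729.8 K → 3730 K; t = 37.3.
B = 138.5·ln(37.3 − 10) − 305.0 = 138.5·ln 27.3 − 305.0 = 138.5·3.3069 − 305.0 = 153.004.
Rounded: 153.

153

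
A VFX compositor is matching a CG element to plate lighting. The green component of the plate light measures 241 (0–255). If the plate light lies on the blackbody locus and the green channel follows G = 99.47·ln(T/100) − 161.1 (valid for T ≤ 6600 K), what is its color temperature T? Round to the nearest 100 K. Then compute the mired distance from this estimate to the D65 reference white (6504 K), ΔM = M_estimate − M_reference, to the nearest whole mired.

ln t = (241 + 161.1) / 99.47 = 4.0424.
t = e^4.0424 = 56.964.
T = 100·t = 5696 K → 5700 K to the nearest 100 K.
M_estimate = 10⁶/5700 = 175.44; M_reference = 10⁶/6504 = 153.75.
ΔM = 175.44 − 153.75 = 21.69 → +22 mireds.

+22 mireds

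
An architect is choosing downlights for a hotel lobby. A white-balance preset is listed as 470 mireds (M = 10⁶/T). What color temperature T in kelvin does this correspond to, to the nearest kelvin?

2128 K

T = 10⁶ / 470 = 2127.66 K → 2128 K.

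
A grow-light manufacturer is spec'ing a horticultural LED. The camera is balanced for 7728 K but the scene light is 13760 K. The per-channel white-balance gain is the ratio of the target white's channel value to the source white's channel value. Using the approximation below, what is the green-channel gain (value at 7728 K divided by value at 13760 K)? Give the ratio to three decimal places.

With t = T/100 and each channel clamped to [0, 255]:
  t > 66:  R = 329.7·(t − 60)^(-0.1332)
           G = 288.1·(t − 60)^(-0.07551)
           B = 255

1.120

At 13760 K (t = 137.6):
  G = 288.1·(137.6 − 60)^(-0.07551) = 288.1·77.6^(-0.07551) = 288.1·0.71994 = 207.415.
At 7728 K (t = 77.28):
  G = 288.1·(77.28 − 60)^(-0.07551) = 288.1·17.28^(-0.07551) = 288.1·0.80640 = 232.325.
Gain = 232.325 / 207.415 = 1.1201 → 1.120.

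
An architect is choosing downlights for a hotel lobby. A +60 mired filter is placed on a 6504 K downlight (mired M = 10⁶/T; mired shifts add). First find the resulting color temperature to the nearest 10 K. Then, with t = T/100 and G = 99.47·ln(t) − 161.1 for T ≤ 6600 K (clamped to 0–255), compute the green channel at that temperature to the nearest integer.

M_in = 10⁶/6504 = 153.75; M_out = 153.75 + (+60) = 213.75.
T_out = 10⁶/213.75 = 4678.3 K → 4680 K; t = 46.8.
G = 99.47·ln 46.8 − 161.1 = 99.47·3.8459 − 161.1 = 221.450.
Rounded: 221.

221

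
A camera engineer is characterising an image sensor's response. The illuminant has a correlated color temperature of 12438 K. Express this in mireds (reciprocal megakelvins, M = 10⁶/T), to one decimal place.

80.4 mireds

M = 10⁶ / 12438 = 80.399 → 80.4 mireds.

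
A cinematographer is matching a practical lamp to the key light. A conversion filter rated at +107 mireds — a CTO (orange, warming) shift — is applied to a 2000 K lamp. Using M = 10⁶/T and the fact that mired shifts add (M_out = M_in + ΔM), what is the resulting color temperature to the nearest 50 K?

1650 K

M_in = 10⁶/2000 = 500.00 mireds.
M_out = 500.00 + (+107) = 607.00 mireds.
T_out = 10⁶/607.00 = 1647.4 K → 1650 K.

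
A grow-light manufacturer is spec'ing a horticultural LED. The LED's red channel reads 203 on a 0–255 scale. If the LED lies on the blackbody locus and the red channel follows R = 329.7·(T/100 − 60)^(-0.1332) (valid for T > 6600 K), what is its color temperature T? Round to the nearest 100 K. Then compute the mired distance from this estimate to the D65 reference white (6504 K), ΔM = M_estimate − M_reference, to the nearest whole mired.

-52 mireds

(t − 60)^(-0.1332) = 203/329.7 = 0.61571.
t − 60 = 0.61571^(1/-0.1332) = 0.61571^(-7.508) = 38.129, so t = 98.129.
T = 100·t = 9813 K → 9800 K to the nearest 100 K.
M_estimate = 10⁶/9800 = 102.04; M_reference = 10⁶/6504 = 153.75.
ΔM = 102.04 − 153.75 = -51.71 → -52 mireds.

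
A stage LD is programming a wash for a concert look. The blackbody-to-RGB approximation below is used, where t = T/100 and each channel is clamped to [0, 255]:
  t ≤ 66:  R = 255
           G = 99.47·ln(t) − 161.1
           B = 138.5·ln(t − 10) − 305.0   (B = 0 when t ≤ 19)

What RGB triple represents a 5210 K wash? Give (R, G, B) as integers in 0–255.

t = 5210/100 = 52.1; the t ≤ 66 branch applies.
R = 255 by definition for t ≤ 66.
G = 99.47·ln 52.1 − 161.1 = 99.47·3.9532 − 161.1 = 232.121.
B = 138.5·ln(52.1 − 10) − 305.0 = 138.5·ln 42.1 − 305.0 = 138.5·3.7400 − 305.0 = 212.997.
Rounded: (255, 232, 213).

(255, 232, 213)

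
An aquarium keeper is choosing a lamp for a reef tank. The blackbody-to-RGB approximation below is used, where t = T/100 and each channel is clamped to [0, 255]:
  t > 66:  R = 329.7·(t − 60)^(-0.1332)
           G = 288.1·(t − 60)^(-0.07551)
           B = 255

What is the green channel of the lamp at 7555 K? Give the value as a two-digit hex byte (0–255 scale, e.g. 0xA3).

t = 7555/100 = 75.55; the t > 66 branch applies.
G = 288.1·(75.55 − 60)^(-0.07551) = 288.1·15.55^(-0.07551) = 288.1·0.81285 = 234.183.
Rounded: 234; in hex, 0xEA.

0xEA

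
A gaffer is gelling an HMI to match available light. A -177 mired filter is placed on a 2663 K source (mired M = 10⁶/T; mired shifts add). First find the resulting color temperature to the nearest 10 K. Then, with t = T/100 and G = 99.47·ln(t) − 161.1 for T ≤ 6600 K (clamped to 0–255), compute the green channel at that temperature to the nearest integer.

229

M_in = 10⁶/2663 = 375.52; M_out = 375.52 + (-177) = 198.52.
T_out = 10⁶/198.52 = 5037.4 K → 5040 K; t = 50.4.
G = 99.47·ln 50.4 − 161.1 = 99.47·3.9200 − 161.1 = 228.822.
Rounded: 229.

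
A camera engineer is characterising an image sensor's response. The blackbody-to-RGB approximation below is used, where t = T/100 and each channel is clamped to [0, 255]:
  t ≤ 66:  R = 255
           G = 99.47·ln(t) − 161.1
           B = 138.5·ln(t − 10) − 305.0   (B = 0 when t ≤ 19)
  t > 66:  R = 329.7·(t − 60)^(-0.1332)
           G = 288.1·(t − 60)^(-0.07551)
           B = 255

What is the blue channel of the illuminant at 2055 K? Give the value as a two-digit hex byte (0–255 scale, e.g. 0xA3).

t = 2055/100 = 20.55; the t ≤ 66 branch applies.
B = 138.5·ln(20.55 − 10) − 305.0 = 138.5·ln 10.55 − 305.0 = 138.5·2.3561 − 305.0 = 21.323.
Rounded: 21; in hex, 0x15.

0x15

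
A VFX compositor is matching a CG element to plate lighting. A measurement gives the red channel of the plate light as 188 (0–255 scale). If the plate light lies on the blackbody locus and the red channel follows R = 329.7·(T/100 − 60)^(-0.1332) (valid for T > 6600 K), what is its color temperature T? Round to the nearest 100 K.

12800 K

(t − 60)^(-0.1332) = 188/329.7 = 0.57022.
t − 60 = 0.57022^(1/-0.1332) = 0.57022^(-7.508) = 67.848, so t = 127.848.
T = 100·t = 12785 K → 12800 K to the nearest 100 K.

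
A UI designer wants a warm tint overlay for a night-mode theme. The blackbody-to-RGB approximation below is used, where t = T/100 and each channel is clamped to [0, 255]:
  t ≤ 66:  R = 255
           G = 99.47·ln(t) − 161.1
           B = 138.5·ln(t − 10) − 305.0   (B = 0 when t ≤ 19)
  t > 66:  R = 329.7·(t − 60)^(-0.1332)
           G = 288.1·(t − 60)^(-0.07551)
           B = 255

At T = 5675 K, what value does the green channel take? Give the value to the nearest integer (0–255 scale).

t = 5675/100 = 56.75; the t ≤ 66 branch applies.
G = 99.47·ln 56.75 − 161.1 = 99.47·4.0387 − 161.1 = 240.625.
Rounded: 241.

241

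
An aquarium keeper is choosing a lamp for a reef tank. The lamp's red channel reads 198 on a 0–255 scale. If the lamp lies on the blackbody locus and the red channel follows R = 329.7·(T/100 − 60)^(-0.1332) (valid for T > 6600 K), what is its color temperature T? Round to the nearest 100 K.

10600 K

(t − 60)^(-0.1332) = 198/329.7 = 0.60055.
t − 60 = 0.60055^(1/-0.1332) = 0.60055^(-7.508) = 45.980, so t = 105.980.
T = 100·t = 10598 K → 10600 K to the nearest 100 K.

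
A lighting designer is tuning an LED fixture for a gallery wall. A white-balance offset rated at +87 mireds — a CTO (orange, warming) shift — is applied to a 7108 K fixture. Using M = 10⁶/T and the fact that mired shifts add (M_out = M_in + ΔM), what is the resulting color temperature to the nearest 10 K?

4390 K

M_in = 10⁶/7108 = 140.69 mireds.
M_out = 140.69 + (+87) = 227.69 mireds.
T_out = 10⁶/227.69 = 4392.0 K → 4390 K.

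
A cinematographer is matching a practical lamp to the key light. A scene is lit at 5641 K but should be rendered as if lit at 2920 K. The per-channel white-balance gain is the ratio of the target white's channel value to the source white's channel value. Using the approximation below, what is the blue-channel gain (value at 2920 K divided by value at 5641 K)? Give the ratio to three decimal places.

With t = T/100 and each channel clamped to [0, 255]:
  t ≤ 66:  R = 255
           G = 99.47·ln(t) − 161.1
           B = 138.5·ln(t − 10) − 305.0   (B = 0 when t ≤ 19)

At 5641 K (t = 56.41):
  B = 138.5·ln(56.41 − 10) − 305.0 = 138.5·ln 46.41 − 305.0 = 138.5·3.8375 − 305.0 = 226.496.
At 2920 K (t = 29.2):
  B = 138.5·ln(29.2 − 10) − 305.0 = 138.5·ln 19.2 − 305.0 = 138.5·2.9549 − 305.0 = 104.255.
Gain = 104.255 / 226.496 = 0.4603 → 0.460.

0.460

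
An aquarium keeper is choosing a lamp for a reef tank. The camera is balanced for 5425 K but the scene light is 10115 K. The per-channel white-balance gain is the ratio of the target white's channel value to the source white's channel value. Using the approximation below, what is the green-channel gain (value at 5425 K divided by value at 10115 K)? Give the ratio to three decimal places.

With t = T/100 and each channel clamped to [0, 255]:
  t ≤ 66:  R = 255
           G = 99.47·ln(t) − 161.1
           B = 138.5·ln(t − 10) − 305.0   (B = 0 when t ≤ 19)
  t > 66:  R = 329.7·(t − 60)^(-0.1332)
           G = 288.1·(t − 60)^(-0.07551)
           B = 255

At 10115 K (t = 101.15):
  G = 288.1·(101.15 − 60)^(-0.07551) = 288.1·41.15^(-0.07551) = 288.1·0.75526 = 217.592.
At 5425 K (t = 54.25):
  G = 99.47·ln 54.25 − 161.1 = 99.47·3.9936 − 161.1 = 236.144.
Gain = 236.144 / 217.592 = 1.0853 → 1.085.

1.085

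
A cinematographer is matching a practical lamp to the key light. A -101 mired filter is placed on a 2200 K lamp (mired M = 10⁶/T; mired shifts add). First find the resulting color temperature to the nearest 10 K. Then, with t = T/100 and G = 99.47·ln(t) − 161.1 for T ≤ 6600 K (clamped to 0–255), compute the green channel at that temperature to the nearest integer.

171

M_in = 10⁶/2200 = 454.55; M_out = 454.55 + (-101) = 353.55.
T_out = 10⁶/353.55 = 2828.5 K → 2830 K; t = 28.3.
G = 99.47·ln 28.3 − 161.1 = 99.47·3.3429 − 161.1 = 171.414.
Rounded: 171.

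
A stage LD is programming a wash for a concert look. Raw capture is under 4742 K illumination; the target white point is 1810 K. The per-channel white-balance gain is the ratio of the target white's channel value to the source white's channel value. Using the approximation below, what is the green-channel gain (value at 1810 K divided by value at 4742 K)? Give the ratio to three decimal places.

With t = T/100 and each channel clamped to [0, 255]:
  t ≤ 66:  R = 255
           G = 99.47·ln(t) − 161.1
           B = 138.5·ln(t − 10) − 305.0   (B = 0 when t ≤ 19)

At 4742 K (t = 47.42):
  G = 99.47·ln 47.42 − 161.1 = 99.47·3.8590 − 161.1 = 222.759.
At 1810 K (t = 18.1):
  G = 99.47·ln 18.1 − 161.1 = 99.47·2.8959 − 161.1 = 126.956.
Gain = 126.956 / 222.759 = 0.5699 → 0.570.

0.570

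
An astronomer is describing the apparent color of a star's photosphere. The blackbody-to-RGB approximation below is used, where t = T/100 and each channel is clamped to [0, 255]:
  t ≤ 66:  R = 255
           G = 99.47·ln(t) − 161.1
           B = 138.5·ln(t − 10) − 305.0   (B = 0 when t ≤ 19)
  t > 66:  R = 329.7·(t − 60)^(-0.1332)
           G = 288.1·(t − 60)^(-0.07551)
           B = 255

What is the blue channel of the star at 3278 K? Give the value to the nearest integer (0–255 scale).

t = 3278/100 = 32.78; the t ≤ 66 branch applies.
B = 138.5·ln(32.78 − 10) − 305.0 = 138.5·ln 22.78 − 305.0 = 138.5·3.1259 − 305.0 = 127.935.
Rounded: 128.

128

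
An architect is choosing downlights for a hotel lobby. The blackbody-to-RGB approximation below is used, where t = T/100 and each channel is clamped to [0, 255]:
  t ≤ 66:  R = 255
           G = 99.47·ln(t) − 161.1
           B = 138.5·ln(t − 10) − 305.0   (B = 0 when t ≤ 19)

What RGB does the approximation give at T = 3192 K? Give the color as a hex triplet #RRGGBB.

t = 3192/100 = 31.92; the t ≤ 66 branch applies.
R = 255 by definition for t ≤ 66.
G = 99.47·ln 31.92 − 161.1 = 99.47·3.4632 − 161.1 = 183.388.
B = 138.5·ln(31.92 − 10) − 305.0 = 138.5·ln 21.92 − 305.0 = 138.5·3.0874 − 305.0 = 122.605.
Rounded: (255, 183, 123).
In hex: #FFB77B.

#FFB77B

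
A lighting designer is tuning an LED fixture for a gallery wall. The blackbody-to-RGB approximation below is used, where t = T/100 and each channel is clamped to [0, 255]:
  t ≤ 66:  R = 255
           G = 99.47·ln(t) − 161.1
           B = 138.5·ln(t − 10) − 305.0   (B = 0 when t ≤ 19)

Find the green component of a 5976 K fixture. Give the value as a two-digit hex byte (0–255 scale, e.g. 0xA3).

t = 5976/100 = 59.76; the t ≤ 66 branch applies.
G = 99.47·ln 59.76 − 161.1 = 99.47·4.0903 − 161.1 = 245.766.
Rounded: 246; in hex, 0xF6.

0xF6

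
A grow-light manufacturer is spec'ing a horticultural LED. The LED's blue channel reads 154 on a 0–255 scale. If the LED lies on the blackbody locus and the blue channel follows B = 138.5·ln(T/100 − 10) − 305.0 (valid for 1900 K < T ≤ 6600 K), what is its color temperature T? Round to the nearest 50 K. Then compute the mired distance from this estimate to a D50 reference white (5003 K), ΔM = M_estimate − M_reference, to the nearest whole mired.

ln(t − 10) = (154 + 305.0) / 138.5 = 3.3141.
t − 10 = e^3.3141 = 27.497, so t = 37.497.
T = 100·t = 3750 K → 3750 K to the nearest 50 K.
M_estimate = 10⁶/3750 = 266.67; M_reference = 10⁶/5003 = 199.88.
ΔM = 266.67 − 199.88 = 66.79 → +67 mireds.

+67 mireds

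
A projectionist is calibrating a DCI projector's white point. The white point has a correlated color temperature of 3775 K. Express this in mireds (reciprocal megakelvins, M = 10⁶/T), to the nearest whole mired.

M = 10⁶ / 3775 = 264.901 → 265 mireds.

265 mireds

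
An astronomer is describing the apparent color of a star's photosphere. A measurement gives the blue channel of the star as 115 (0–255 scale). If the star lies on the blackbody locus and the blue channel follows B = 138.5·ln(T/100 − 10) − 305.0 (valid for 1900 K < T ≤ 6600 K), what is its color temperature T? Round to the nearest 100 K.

3100 K

ln(t − 10) = (115 + 305.0) / 138.5 = 3.0325.
t − 10 = e^3.0325 = 20.749, so t = 30.749.
T = 100·t = 3075 K → 3100 K to the nearest 100 K.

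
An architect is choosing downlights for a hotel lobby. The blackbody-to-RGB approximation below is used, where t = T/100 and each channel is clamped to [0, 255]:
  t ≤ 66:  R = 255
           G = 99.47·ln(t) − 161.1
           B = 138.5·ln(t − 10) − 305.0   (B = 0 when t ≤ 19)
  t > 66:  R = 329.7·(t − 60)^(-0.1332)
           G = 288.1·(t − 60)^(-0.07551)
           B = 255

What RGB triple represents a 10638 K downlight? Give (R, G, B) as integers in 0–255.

t = 10638/100 = 106.38; the t > 66 branch applies.
R = 329.7·(106.38 − 60)^(-0.1332) = 329.7·46.38^(-0.1332) = 329.7·0.59985 = 197.771.
G = 288.1·(106.38 − 60)^(-0.07551) = 288.1·46.38^(-0.07551) = 288.1·0.74847 = 215.635.
B = 255 by definition for t > 66.
Rounded: (198, 216, 255).

(198, 216, 255)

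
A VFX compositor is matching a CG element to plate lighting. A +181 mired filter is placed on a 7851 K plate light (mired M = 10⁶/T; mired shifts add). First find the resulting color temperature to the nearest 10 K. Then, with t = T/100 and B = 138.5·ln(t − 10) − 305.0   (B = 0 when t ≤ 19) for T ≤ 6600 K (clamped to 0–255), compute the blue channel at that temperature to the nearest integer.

M_in = 10⁶/7851 = 127.37; M_out = 127.37 + (+181) = 308.37.
T_out = 10⁶/308.37 = 3242.8 K → 3240 K; t = 32.4.
B = 138.5·ln(32.4 − 10) − 305.0 = 138.5·ln 22.4 − 305.0 = 138.5·3.1091 − 305.0 = 125.605.
Rounded: 126.

126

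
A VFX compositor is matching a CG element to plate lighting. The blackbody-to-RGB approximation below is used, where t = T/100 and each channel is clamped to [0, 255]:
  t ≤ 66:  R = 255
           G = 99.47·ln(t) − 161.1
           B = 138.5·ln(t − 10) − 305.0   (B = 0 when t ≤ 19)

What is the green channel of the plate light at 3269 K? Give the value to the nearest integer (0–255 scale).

t = 3269/100 = 32.69; the t ≤ 66 branch applies.
G = 99.47·ln 32.69 − 161.1 = 99.47·3.4871 − 161.1 = 185.759.
Rounded: 186.

186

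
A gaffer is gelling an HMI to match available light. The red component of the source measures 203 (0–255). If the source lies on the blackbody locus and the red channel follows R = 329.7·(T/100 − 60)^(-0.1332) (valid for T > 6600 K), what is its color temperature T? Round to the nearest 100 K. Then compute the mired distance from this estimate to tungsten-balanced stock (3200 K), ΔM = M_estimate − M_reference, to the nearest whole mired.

-210 mireds

(t − 60)^(-0.1332) = 203/329.7 = 0.61571.
t − 60 = 0.61571^(1/-0.1332) = 0.61571^(-7.508) = 38.129, so t = 98.129.
T = 100·t = 9813 K → 9800 K to the nearest 100 K.
M_estimate = 10⁶/9800 = 102.04; M_reference = 10⁶/3200 = 312.50.
ΔM = 102.04 − 312.50 = -210.46 → -210 mireds.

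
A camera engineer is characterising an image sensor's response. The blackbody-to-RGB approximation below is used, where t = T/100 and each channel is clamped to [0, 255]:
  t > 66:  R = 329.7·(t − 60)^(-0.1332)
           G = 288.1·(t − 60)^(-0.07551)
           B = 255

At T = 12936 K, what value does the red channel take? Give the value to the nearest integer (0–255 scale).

187

t = 12936/100 = 129.36; the t > 66 branch applies.
R = 329.7·(129.36 − 60)^(-0.1332) = 329.7·69.36^(-0.1332) = 329.7·0.56854 = 187.449.
Rounded: 187.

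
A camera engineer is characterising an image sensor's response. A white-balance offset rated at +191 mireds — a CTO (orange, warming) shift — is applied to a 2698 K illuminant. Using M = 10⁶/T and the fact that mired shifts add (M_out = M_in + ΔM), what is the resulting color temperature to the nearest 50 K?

M_in = 10⁶/2698 = 370.64 mireds.
M_out = 370.64 + (+191) = 561.64 mireds.
T_out = 10⁶/561.64 = 1780.5 K → 1800 K.

1800 K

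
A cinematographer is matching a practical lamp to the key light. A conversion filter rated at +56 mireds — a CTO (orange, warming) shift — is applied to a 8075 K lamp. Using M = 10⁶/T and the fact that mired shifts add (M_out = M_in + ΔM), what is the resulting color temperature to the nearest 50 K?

M_in = 10⁶/8075 = 123.84 mireds.
M_out = 123.84 + (+56) = 179.84 mireds.
T_out = 10⁶/179.84 = 5560.5 K → 5550 K.

5550 K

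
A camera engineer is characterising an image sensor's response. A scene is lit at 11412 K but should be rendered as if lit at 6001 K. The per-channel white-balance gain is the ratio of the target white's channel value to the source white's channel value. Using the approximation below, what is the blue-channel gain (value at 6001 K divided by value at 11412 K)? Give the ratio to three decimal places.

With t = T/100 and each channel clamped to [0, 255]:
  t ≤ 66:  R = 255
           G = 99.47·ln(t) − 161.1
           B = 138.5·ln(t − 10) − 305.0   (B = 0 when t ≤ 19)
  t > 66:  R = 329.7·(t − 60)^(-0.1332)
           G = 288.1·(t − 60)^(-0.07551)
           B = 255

At 11412 K (t = 114.12):
  B = 255 by definition for t > 66.
At 6001 K (t = 60.01):
  B = 138.5·ln(60.01 − 10) − 305.0 = 138.5·ln 50.01 − 305.0 = 138.5·3.9122 − 305.0 = 236.843.
Gain = 236.843 / 255.000 = 0.9288 → 0.929.

0.929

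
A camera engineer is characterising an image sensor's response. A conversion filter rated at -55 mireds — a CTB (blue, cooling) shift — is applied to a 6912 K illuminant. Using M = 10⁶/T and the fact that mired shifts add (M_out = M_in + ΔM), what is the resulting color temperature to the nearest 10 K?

11150 K

M_in = 10⁶/6912 = 144.68 mireds.
M_out = 144.68 + (-55) = 89.68 mireds.
T_out = 10⁶/89.68 = 11151.3 K → 11150 K.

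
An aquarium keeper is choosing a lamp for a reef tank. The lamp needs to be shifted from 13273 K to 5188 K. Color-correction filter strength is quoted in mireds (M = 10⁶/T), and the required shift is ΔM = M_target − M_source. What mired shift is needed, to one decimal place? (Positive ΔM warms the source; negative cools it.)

M_source = 10⁶/13273 = 75.341; M_target = 10⁶/5188 = 192.753.
ΔM = 192.753 − 75.341 = 117.412 → +117.4 mireds, a warming shift.

+117.4 mireds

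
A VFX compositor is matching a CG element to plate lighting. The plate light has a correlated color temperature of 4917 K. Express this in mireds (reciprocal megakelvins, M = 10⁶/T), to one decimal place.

M = 10⁶ / 4917 = 203.376 → 203.4 mireds.

203.4 mireds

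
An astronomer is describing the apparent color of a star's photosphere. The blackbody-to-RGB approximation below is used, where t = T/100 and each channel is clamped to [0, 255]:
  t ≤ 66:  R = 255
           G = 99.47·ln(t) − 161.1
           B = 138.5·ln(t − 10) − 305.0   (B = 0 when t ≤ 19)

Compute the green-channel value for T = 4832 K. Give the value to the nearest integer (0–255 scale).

t = 4832/100 = 48.32; the t ≤ 66 branch applies.
G = 99.47·ln 48.32 − 161.1 = 99.47·3.8778 − 161.1 = 224.629.
Rounded: 225.

225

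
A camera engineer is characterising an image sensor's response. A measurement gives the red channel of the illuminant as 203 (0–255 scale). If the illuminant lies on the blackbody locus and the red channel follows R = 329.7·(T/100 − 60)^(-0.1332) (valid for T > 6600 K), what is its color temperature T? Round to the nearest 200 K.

9800 K

(t − 60)^(-0.1332) = 203/329.7 = 0.61571.
t − 60 = 0.61571^(1/-0.1332) = 0.61571^(-7.508) = 38.129, so t = 98.129.
T = 100·t = 9813 K → 9800 K to the nearest 200 K.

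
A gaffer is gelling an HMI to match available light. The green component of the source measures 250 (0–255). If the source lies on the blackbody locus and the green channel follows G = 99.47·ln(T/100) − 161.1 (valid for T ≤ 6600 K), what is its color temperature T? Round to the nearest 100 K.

6200 K

ln t = (250 + 161.1) / 99.47 = 4.1329.
t = e^4.1329 = 62.359.
T = 100·t = 6236 K → 6200 K to the nearest 100 K.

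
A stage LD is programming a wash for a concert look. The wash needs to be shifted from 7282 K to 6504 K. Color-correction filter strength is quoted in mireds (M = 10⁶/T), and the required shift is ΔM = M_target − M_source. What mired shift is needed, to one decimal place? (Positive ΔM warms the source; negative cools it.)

+16.4 mireds

M_source = 10⁶/7282 = 137.325; M_target = 10⁶/6504 = 153.752.
ΔM = 153.752 − 137.325 = 16.427 → +16.4 mireds, a warming shift.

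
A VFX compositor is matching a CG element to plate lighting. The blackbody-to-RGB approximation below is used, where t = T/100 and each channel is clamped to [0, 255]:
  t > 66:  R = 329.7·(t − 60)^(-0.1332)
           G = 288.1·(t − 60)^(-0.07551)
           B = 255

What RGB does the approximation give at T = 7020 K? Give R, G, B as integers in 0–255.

R=242, G=242, B=255

t = 7020/100 = 70.2; the t > 66 branch applies.
R = 329.7·(70.2 − 60)^(-0.1332) = 329.7·10.2^(-0.1332) = 329.7·0.73393 = 241.977.
G = 288.1·(70.2 − 60)^(-0.07551) = 288.1·10.2^(-0.07551) = 288.1·0.83915 = 241.760.
B = 255 by definition for t > 66.
Rounded: (242, 242, 255).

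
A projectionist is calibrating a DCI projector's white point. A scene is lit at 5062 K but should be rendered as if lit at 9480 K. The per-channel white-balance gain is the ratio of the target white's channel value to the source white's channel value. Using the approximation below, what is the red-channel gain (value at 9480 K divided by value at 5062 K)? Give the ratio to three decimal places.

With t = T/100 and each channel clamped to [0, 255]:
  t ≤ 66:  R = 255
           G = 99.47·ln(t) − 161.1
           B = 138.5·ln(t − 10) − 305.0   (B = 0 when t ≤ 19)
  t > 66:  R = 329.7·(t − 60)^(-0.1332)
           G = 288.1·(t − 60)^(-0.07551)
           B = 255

0.806

At 5062 K (t = 50.62):
  R = 255 by definition for t ≤ 66.
At 9480 K (t = 94.8):
  R = 329.7·(94.8 − 60)^(-0.1332) = 329.7·34.8^(-0.1332) = 329.7·0.62325 = 205.485.
Gain = 205.485 / 255.000 = 0.8058 → 0.806.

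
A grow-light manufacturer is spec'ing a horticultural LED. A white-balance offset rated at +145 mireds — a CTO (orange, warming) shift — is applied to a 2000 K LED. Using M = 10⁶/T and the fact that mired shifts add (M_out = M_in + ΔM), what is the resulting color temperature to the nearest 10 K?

1550 K

M_in = 10⁶/2000 = 500.00 mireds.
M_out = 500.00 + (+145) = 645.00 mireds.
T_out = 10⁶/645.00 = 1550.4 K → 1550 K.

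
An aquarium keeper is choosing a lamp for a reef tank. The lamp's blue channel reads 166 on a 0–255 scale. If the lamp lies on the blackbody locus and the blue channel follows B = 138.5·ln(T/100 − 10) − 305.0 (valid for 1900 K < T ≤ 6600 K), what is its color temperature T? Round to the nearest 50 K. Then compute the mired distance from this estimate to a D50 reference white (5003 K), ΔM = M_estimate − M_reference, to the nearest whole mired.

+50 mireds

ln(t − 10) = (166 + 305.0) / 138.5 = 3.4007.
t − 10 = e^3.4007 = 29.986, so t = 39.986.
T = 100·t = 3999 K → 4000 K to the nearest 50 K.
M_estimate = 10⁶/4000 = 250.00; M_reference = 10⁶/5003 = 199.88.
ΔM = 250.00 − 199.88 = 50.12 → +50 mireds.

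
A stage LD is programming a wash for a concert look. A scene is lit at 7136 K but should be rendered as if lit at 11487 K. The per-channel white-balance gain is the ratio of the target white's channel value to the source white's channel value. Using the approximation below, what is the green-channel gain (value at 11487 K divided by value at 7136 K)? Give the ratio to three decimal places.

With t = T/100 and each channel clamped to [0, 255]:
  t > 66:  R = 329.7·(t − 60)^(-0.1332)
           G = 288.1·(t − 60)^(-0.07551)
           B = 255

0.888

At 7136 K (t = 71.36):
  G = 288.1·(71.36 − 60)^(-0.07551) = 288.1·11.36^(-0.07551) = 288.1·0.83235 = 239.801.
At 11487 K (t = 114.87):
  G = 288.1·(114.87 − 60)^(-0.07551) = 288.1·54.87^(-0.07551) = 288.1·0.73903 = 212.915.
Gain = 212.915 / 239.801 = 0.8879 → 0.888.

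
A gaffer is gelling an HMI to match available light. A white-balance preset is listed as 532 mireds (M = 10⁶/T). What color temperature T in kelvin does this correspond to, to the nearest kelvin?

1880 K

T = 10⁶ / 532 = 1879.70 K → 1880 K.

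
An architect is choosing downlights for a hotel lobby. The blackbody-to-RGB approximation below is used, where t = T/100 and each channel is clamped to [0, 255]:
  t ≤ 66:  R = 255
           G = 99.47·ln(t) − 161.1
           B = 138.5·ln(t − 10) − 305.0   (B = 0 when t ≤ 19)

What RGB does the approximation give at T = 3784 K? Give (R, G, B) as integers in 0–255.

t = 3784/100 = 37.84; the t ≤ 66 branch applies.
R = 255 by definition for t ≤ 66.
G = 99.47·ln 37.84 − 161.1 = 99.47·3.6334 − 161.1 = 200.311.
B = 138.5·ln(37.84 − 10) − 305.0 = 138.5·ln 27.84 − 305.0 = 138.5·3.3265 − 305.0 = 155.717.
Rounded: (255, 200, 156).

(255, 200, 156)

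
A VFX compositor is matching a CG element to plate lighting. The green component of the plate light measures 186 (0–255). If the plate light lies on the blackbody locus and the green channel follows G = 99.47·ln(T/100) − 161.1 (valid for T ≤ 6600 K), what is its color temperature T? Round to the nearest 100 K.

3300 K

ln t = (186 + 161.1) / 99.47 = 3.4895.
t = e^3.4895 = 32.769.
T = 100·t = 3277 K → 3300 K to the nearest 100 K.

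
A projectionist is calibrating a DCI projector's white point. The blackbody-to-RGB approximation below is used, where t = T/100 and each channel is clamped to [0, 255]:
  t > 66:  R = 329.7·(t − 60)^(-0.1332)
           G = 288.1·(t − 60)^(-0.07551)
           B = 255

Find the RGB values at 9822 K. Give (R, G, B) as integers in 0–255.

t = 9822/100 = 98.22; the t > 66 branch applies.
R = 329.7·(98.22 − 60)^(-0.1332) = 329.7·38.22^(-0.1332) = 329.7·0.61552 = 202.935.
G = 288.1·(98.22 − 60)^(-0.07551) = 288.1·38.22^(-0.07551) = 288.1·0.75949 = 218.809.
B = 255 by definition for t > 66.
Rounded: (203, 219, 255).

(203, 219, 255)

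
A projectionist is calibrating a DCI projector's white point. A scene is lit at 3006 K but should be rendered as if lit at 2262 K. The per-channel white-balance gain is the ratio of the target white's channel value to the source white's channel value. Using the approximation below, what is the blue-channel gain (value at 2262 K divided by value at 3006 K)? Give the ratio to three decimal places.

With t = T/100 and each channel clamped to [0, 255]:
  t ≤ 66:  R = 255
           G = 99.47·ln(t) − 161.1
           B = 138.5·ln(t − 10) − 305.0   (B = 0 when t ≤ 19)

At 3006 K (t = 30.06):
  B = 138.5·ln(30.06 − 10) − 305.0 = 138.5·ln 20.06 − 305.0 = 138.5·2.9987 − 305.0 = 110.324.
At 2262 K (t = 22.62):
  B = 138.5·ln(22.62 − 10) − 305.0 = 138.5·ln 12.62 − 305.0 = 138.5·2.5353 − 305.0 = 46.137.
Gain = 46.137 / 110.324 = 0.4182 → 0.418.

0.418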